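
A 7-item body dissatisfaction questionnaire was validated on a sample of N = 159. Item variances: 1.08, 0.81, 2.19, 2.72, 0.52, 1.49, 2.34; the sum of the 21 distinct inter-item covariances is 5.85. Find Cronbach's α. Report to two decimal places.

ΣVar(i) = 1.08 + 0.81 + 2.19 + 2.72 + 0.52 + 1.49 + 2.34 = 11.15
Sum of distinct covariances = 5.85
total variance = ΣVar(i) + 2·Σcov = 11.15 + 2 × 5.85 = 22.85
α = (7/6)·(1 − 11.15/22.85) = 0.60

α = 0.60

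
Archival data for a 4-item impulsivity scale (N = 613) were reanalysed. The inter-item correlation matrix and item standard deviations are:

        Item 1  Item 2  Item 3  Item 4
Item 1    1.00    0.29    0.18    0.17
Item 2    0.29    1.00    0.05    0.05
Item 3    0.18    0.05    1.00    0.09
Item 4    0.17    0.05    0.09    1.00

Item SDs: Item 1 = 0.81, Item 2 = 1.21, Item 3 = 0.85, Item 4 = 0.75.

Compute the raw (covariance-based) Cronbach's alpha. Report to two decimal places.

Σσ²ᵢ = 0.81² + 1.21² + 0.85² + 0.75² = 3.4052
Covariances σ_ij = r_ij · s_i · s_j:
  σ(Item 1,Item 2) = 0.29 × 0.81 × 1.21 = 0.2842
  σ(Item 1,Item 3) = 0.18 × 0.81 × 0.85 = 0.1239
  σ(Item 1,Item 4) = 0.17 × 0.81 × 0.75 = 0.1033
  σ(Item 2,Item 3) = 0.05 × 1.21 × 0.85 = 0.0514
  σ(Item 2,Item 4) = 0.05 × 1.21 × 0.75 = 0.0454
  σ(Item 3,Item 4) = 0.09 × 0.85 × 0.75 = 0.0574
σ²_T = Σσ²ᵢ + 2·Σσ_ij = 3.4052 + 2 × 0.6656 = 4.7364
α = (4/3)·(1 − 3.4052/4.7364) = 0.37

α = 0.37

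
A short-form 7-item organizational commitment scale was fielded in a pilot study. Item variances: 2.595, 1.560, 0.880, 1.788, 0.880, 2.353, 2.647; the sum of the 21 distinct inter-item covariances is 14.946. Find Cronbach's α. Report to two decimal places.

Σσ²ᵢ = 2.595 + 1.560 + 0.880 + 1.788 + 0.880 + 2.353 + 2.647 = 12.703
Sum of distinct covariances = 14.946
total variance = Σσ²ᵢ + 2·Σcov = 12.703 + 2 × 14.946 = 42.595
α = (7/6)·(1 − 12.703/42.595) = 0.82

α = 0.82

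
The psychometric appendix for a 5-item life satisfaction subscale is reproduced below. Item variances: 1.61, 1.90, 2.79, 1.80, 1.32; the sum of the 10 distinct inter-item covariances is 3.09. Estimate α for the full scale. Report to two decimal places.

sum of item variances = 1.61 + 1.90 + 2.79 + 1.80 + 1.32 = 9.42
Sum of distinct covariances = 3.09
Var(T) = sum of item variances + 2·Σcov = 9.42 + 2 × 3.09 = 15.60
α = (5/4)·(1 − 9.42/15.60) = 0.50

α = 0.50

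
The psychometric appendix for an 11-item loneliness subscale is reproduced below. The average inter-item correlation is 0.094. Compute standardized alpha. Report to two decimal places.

Standardized α = k·r̄ / (1 + (k−1)·r̄) = 11 × 0.094 / (1 + 10 × 0.094)
  = 1.0340 / 1.9400 = 0.53

standardized alpha = 0.53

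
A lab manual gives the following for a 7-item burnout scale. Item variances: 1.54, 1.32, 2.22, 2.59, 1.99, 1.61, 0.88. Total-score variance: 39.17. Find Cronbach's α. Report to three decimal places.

ΣVar(i) = 1.54 + 1.32 + 2.22 + 2.59 + 1.99 + 1.61 + 0.88 = 12.15
α = (k/(k−1))·(1 − ΣVar(i)/σ²_T) = (7/6)·(1 − 12.15/39.17) = 0.805

Cronbach's α = 0.805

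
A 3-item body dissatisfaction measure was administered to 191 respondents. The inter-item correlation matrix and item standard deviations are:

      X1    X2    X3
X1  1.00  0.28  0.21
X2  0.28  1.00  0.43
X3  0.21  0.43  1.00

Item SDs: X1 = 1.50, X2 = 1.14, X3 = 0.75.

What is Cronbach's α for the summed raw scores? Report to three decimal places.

Cronbach's α = 0.517

Σσ²ᵢ = 1.50² + 1.14² + 0.75² = 4.1121
Covariances σ_ij = r_ij · s_i · s_j:
  σ(X1,X2) = 0.28 × 1.50 × 1.14 = 0.4788
  σ(X1,X3) = 0.21 × 1.50 × 0.75 = 0.2363
  σ(X2,X3) = 0.43 × 1.14 × 0.75 = 0.3676
σ²_T = Σσ²ᵢ + 2·Σσ_ij = 4.1121 + 2 × 1.0827 = 6.2775
α = (3/2)·(1 − 4.1121/6.2775) = 0.517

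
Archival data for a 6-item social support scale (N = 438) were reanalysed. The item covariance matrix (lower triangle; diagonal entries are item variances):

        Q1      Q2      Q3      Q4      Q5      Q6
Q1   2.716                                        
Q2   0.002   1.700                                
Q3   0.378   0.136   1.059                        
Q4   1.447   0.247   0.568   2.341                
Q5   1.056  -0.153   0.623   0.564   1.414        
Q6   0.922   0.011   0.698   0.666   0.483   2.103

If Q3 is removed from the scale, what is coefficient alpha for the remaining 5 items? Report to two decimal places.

α = 0.63

Remaining items: Q1, Q2, Q4, Q5, Q6 (k = 5).
Σσ²ᵢ = 2.716 + 1.700 + 2.341 + 1.414 + 2.103 = 10.274
σ²_T = 10.274 + 2 × 5.245 = 20.764
α (item deleted) = (5/4)·(1 − 10.274/20.764) = 0.63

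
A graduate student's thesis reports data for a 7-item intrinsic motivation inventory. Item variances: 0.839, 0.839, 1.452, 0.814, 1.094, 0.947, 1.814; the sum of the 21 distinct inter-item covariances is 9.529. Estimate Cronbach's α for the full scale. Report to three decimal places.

Cronbach's α = 0.828

sum of item variances = 0.839 + 0.839 + 1.452 + 0.814 + 1.094 + 0.947 + 1.814 = 7.799
Sum of distinct covariances = 9.529
σ²_total = sum of item variances + 2·Σcov = 7.799 + 2 × 9.529 = 26.857
α = (7/6)·(1 − 7.799/26.857) = 0.828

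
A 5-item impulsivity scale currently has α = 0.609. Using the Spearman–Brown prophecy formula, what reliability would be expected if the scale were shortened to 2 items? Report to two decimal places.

Length factor m = 2/5 = 0.4000
α' = m·α / (1 − (1−m)·α)
   = 2/5 × 0.609 / (1 − (1 − 2/5) × 0.609)
   = 0.2436 / 0.6346 = 0.38

predicted reliability = 0.38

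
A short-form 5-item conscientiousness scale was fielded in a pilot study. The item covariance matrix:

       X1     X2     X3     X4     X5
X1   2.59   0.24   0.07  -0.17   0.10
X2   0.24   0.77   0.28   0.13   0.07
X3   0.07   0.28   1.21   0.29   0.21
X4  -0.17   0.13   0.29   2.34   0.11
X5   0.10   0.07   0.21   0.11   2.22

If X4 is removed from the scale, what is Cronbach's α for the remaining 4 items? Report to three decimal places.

Remaining items: X1, X2, X3, X5 (k = 4).
Σσᵢ² = 2.59 + 0.77 + 1.21 + 2.22 = 6.79
σ²_total = 6.79 + 2 × 0.97 = 8.73
α (item deleted) = (4/3)·(1 − 6.79/8.73) = 0.296

Cronbach's α = 0.296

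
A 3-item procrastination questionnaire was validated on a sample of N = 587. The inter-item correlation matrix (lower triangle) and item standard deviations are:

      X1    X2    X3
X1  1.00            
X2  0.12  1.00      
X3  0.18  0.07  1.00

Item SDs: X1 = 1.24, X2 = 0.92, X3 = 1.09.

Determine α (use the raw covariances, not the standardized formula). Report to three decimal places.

Σσ²ᵢ = 1.24² + 0.92² + 1.09² = 3.5721
Covariances σ_ij = r_ij · s_i · s_j:
  σ(X1,X2) = 0.12 × 1.24 × 0.92 = 0.1369
  σ(X1,X3) = 0.18 × 1.24 × 1.09 = 0.2433
  σ(X2,X3) = 0.07 × 0.92 × 1.09 = 0.0702
σ²_T = Σσ²ᵢ + 2·Σσ_ij = 3.5721 + 2 × 0.4504 = 4.4729
α = (3/2)·(1 − 3.5721/4.4729) = 0.302

α = 0.302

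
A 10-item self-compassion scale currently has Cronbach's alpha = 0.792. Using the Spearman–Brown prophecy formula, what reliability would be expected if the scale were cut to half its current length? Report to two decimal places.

Length factor m = 1/2
α' = m·α / (1 − (1−m)·α)
   = 1/2 × 0.792 / (1 − (1 − 1/2) × 0.792)
   = 0.3960 / 0.6040 = 0.66

predicted reliability = 0.66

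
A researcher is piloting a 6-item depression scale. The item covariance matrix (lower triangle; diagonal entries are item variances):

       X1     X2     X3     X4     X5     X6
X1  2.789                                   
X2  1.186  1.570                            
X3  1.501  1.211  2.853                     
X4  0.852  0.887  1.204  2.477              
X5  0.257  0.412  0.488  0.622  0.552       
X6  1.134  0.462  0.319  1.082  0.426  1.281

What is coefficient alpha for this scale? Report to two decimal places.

α = 0.81

Σσᵢ² = 2.789 + 1.570 + 2.853 + 2.477 + 0.552 + 1.281 = 11.522
Sum of the distinct covariances = 12.043
σ²_T = 11.522 + 2 × 12.043 = 35.608
α = (k/(k−1))·(1 − Σσᵢ²/σ²_T) = (6/5)·(1 − 11.522/35.608) = 0.81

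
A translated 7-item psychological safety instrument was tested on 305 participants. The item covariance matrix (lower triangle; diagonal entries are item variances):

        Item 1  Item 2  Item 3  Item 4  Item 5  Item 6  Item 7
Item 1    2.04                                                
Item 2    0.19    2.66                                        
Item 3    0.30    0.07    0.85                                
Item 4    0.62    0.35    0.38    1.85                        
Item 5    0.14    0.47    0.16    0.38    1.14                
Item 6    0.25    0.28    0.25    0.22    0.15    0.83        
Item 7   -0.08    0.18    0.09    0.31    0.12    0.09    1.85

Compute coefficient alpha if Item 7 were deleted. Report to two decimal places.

Remaining items: Item 1, Item 2, Item 3, Item 4, Item 5, Item 6 (k = 6).
ΣVar(i) = 2.04 + 2.66 + 0.85 + 1.85 + 1.14 + 0.83 = 9.37
total variance = 9.37 + 2 × 4.21 = 17.79
α (item deleted) = (6/5)·(1 − 9.37/17.79) = 0.57

coefficient alpha = 0.57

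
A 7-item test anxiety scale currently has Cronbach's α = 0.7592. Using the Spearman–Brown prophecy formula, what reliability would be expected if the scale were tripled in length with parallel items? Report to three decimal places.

Length factor m = 3
α' = m·α / (1 + (m−1)·α)
   = 3 × 0.7592 / (1 + (3 − 1) × 0.7592)
   = 2.2776 / 2.5184 = 0.904

predicted reliability = 0.904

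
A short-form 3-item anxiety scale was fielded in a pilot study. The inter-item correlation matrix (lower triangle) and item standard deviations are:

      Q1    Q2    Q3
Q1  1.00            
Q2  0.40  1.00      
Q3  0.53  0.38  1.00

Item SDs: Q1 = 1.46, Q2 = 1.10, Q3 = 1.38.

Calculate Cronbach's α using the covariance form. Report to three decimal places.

Σσ²ᵢ = 1.46² + 1.10² + 1.38² = 5.2460
Covariances σ_ij = r_ij · s_i · s_j:
  σ(Q1,Q2) = 0.40 × 1.46 × 1.10 = 0.6424
  σ(Q1,Q3) = 0.53 × 1.46 × 1.38 = 1.0678
  σ(Q2,Q3) = 0.38 × 1.10 × 1.38 = 0.5768
σ²_T = Σσ²ᵢ + 2·Σσ_ij = 5.2460 + 2 × 2.2870 = 9.8200
α = (3/2)·(1 − 5.2460/9.8200) = 0.699

α = 0.699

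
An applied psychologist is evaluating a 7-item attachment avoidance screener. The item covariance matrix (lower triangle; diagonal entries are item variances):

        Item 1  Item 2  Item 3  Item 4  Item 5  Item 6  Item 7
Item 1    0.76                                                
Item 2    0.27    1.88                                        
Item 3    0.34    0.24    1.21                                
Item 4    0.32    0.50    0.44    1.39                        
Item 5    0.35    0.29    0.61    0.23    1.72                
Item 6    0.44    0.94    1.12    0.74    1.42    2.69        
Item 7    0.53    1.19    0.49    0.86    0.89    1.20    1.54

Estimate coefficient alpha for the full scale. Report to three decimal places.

ΣVar(i) = 0.76 + 1.88 + 1.21 + 1.39 + 1.72 + 2.69 + 1.54 = 11.19
Sum of the distinct covariances = 13.41
Var(T) = 11.19 + 2 × 13.41 = 38.01
α = (k/(k−1))·(1 − ΣVar(i)/Var(T)) = (7/6)·(1 − 11.19/38.01) = 0.823

coefficient alpha = 0.823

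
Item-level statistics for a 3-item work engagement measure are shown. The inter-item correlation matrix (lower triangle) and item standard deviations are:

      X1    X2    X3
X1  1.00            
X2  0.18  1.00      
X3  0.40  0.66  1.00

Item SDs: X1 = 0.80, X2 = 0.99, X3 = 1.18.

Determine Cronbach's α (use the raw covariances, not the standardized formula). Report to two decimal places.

Cronbach's α = 0.69

Σσ²ᵢ = 0.80² + 0.99² + 1.18² = 3.0125
Covariances σ_ij = r_ij · s_i · s_j:
  σ(X1,X2) = 0.18 × 0.80 × 0.99 = 0.1426
  σ(X1,X3) = 0.40 × 0.80 × 1.18 = 0.3776
  σ(X2,X3) = 0.66 × 0.99 × 1.18 = 0.7710
σ²_T = Σσ²ᵢ + 2·Σσ_ij = 3.0125 + 2 × 1.2912 = 5.5949
α = (3/2)·(1 − 3.0125/5.5949) = 0.69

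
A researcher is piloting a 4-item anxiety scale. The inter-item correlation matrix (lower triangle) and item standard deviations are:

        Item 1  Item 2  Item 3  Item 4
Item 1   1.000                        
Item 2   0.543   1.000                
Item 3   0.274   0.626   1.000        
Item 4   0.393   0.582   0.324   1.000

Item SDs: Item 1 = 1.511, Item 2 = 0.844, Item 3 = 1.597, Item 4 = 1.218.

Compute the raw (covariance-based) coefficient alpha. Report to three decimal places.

coefficient alpha = 0.722

Σσ²ᵢ = 1.511² + 0.844² + 1.597² + 1.218² = 7.0294
Covariances σ_ij = r_ij · s_i · s_j:
  σ(Item 1,Item 2) = 0.543 × 1.511 × 0.844 = 0.6925
  σ(Item 1,Item 3) = 0.274 × 1.511 × 1.597 = 0.6612
  σ(Item 1,Item 4) = 0.393 × 1.511 × 1.218 = 0.7233
  σ(Item 2,Item 3) = 0.626 × 0.844 × 1.597 = 0.8438
  σ(Item 2,Item 4) = 0.582 × 0.844 × 1.218 = 0.5983
  σ(Item 3,Item 4) = 0.324 × 1.597 × 1.218 = 0.6302
σ²_T = Σσ²ᵢ + 2·Σσ_ij = 7.0294 + 2 × 4.1493 = 15.3280
α = (4/3)·(1 − 7.0294/15.3280) = 0.722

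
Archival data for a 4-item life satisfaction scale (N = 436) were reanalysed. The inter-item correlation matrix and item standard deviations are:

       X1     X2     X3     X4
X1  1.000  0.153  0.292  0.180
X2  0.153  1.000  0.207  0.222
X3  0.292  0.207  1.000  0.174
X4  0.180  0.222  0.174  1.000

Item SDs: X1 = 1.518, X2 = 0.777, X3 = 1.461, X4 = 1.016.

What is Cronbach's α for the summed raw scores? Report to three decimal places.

Cronbach's α = 0.492

Σσ²ᵢ = 1.518² + 0.777² + 1.461² + 1.016² = 6.0748
Covariances σ_ij = r_ij · s_i · s_j:
  σ(X1,X2) = 0.153 × 1.518 × 0.777 = 0.1805
  σ(X1,X3) = 0.292 × 1.518 × 1.461 = 0.6476
  σ(X1,X4) = 0.180 × 1.518 × 1.016 = 0.2776
  σ(X2,X3) = 0.207 × 0.777 × 1.461 = 0.2350
  σ(X2,X4) = 0.222 × 0.777 × 1.016 = 0.1753
  σ(X3,X4) = 0.174 × 1.461 × 1.016 = 0.2583
σ²_T = Σσ²ᵢ + 2·Σσ_ij = 6.0748 + 2 × 1.7743 = 9.6234
α = (4/3)·(1 − 6.0748/9.6234) = 0.492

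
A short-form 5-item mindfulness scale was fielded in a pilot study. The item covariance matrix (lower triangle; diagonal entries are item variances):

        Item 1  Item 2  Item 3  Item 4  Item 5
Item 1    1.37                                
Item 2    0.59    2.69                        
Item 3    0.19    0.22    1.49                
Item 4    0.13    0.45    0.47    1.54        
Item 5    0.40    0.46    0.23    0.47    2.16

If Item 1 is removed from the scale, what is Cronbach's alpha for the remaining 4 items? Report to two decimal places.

Remaining items: Item 2, Item 3, Item 4, Item 5 (k = 4).
ΣVar(i) = 2.69 + 1.49 + 1.54 + 2.16 = 7.88
total variance = 7.88 + 2 × 2.30 = 12.48
α (item deleted) = (4/3)·(1 − 7.88/12.48) = 0.49

α = 0.49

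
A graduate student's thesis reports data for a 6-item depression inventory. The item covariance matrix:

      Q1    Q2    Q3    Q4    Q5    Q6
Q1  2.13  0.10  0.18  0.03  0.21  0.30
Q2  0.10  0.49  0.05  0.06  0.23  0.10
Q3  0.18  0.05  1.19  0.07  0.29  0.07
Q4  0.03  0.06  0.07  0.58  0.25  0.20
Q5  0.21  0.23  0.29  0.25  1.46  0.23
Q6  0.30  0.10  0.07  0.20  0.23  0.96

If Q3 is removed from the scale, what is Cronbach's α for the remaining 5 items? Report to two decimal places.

Remaining items: Q1, Q2, Q4, Q5, Q6 (k = 5).
ΣVar(i) = 2.13 + 0.49 + 0.58 + 1.46 + 0.96 = 5.62
total variance = 5.62 + 2 × 1.71 = 9.04
α (item deleted) = (5/4)·(1 − 5.62/9.04) = 0.47

Cronbach's α = 0.47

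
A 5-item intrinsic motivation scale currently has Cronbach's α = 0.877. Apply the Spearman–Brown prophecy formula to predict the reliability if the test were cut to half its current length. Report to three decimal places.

Length factor m = 1/2
α' = m·α / (1 − (1−m)·α)
   = 1/2 × 0.877 / (1 − (1 − 1/2) × 0.877)
   = 0.4385 / 0.5615 = 0.781

predicted reliability = 0.781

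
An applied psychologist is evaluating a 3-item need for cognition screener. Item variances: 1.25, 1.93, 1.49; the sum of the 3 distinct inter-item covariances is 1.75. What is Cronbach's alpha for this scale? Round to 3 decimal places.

Σσ²ᵢ = 1.25 + 1.93 + 1.49 = 4.67
Sum of distinct covariances = 1.75
σ²_T = Σσ²ᵢ + 2·Σcov = 4.67 + 2 × 1.75 = 8.17
α = (3/2)·(1 − 4.67/8.17) = 0.643

α = 0.643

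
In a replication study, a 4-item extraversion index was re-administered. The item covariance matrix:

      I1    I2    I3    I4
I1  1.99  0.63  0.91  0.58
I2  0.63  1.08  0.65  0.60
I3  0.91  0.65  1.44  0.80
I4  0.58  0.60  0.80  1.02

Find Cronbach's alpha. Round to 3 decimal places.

Σσᵢ² = 1.99 + 1.08 + 1.44 + 1.02 = 5.53
Sum of off-diagonal covariances = 4.17
Var(T) = 5.53 + 2 × 4.17 = 13.87
α = (k/(k−1))·(1 − Σσᵢ²/Var(T)) = (4/3)·(1 − 5.53/13.87) = 0.802

α = 0.802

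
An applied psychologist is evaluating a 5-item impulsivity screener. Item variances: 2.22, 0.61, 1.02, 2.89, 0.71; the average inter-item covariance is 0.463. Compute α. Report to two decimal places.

Σσᵢ² = 2.22 + 0.61 + 1.02 + 2.89 + 0.71 = 7.45
Sum of the 10 distinct covariances = 10 × 0.463 = 4.630
Var(T) = Σσᵢ² + 2·Σcov = 7.45 + 2 × 4.630 = 16.710
α = (5/4)·(1 − 7.45/16.710) = 0.69

α = 0.69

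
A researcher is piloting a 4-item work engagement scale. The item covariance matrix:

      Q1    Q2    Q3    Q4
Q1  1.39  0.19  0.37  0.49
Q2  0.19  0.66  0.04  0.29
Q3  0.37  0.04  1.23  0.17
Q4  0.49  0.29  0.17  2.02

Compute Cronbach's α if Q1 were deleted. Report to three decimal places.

Remaining items: Q2, Q3, Q4 (k = 3).
sum of item variances = 0.66 + 1.23 + 2.02 = 3.91
σ²_T = 3.91 + 2 × 0.50 = 4.91
α (item deleted) = (3/2)·(1 − 3.91/4.91) = 0.305

Cronbach's α = 0.305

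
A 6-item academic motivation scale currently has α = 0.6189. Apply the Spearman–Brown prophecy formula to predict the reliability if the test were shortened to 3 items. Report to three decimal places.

predicted reliability = 0.448

Length factor m = 3/6 = 0.5000
α' = m·α / (1 − (1−m)·α)
   = 3/6 × 0.6189 / (1 − (1 − 3/6) × 0.6189)
   = 0.3095 / 0.6905 = 0.448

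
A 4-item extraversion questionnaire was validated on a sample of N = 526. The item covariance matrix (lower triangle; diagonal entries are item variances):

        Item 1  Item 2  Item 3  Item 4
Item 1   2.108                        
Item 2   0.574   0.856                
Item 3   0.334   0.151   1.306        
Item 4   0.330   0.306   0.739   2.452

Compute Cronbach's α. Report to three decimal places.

Σσᵢ² = 2.108 + 0.856 + 1.306 + 2.452 = 6.722
Sum of off-diagonal covariances = 2.434
Var(T) = 6.722 + 2 × 2.434 = 11.590
α = (k/(k−1))·(1 − Σσᵢ²/Var(T)) = (4/3)·(1 − 6.722/11.590) = 0.560

Cronbach's α = 0.560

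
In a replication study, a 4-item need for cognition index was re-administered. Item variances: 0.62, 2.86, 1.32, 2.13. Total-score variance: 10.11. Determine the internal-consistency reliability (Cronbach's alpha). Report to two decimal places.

Cronbach's alpha = 0.42

Σσᵢ² = 0.62 + 2.86 + 1.32 + 2.13 = 6.93
α = (k/(k−1))·(1 − Σσᵢ²/Var(T)) = (4/3)·(1 − 6.93/10.11) = 0.42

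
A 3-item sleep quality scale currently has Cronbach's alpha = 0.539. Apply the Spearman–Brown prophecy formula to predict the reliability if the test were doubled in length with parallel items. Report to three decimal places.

predicted reliability = 0.700

Length factor m = 2
α' = m·α / (1 + (m−1)·α)
   = 2 × 0.539 / (1 + (2 − 1) × 0.539)
   = 1.0780 / 1.5390 = 0.700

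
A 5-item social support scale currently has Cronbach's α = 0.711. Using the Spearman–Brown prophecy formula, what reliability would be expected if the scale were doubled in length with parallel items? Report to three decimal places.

predicted reliability = 0.831

Length factor m = 2
α' = m·α / (1 + (m−1)·α)
   = 2 × 0.711 / (1 + (2 − 1) × 0.711)
   = 1.4220 / 1.7110 = 0.831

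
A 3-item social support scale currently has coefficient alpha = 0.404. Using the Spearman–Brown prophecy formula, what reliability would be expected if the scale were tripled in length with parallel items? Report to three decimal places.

Length factor m = 3
α' = m·α / (1 + (m−1)·α)
   = 3 × 0.404 / (1 + (3 − 1) × 0.404)
   = 1.2120 / 1.8080 = 0.670

predicted reliability = 0.670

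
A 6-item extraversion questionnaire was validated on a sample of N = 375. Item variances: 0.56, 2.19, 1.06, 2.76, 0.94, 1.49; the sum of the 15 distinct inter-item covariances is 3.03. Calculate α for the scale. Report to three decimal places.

α = 0.483

Σσᵢ² = 0.56 + 2.19 + 1.06 + 2.76 + 0.94 + 1.49 = 9.00
Sum of distinct covariances = 3.03
σ²_total = Σσᵢ² + 2·Σcov = 9.00 + 2 × 3.03 = 15.06
α = (6/5)·(1 − 9.00/15.06) = 0.483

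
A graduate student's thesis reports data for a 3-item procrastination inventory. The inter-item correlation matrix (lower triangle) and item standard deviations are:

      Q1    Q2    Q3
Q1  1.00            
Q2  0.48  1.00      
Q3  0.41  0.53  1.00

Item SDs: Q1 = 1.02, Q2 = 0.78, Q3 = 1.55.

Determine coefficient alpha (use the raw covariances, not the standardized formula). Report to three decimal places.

Σσ²ᵢ = 1.02² + 0.78² + 1.55² = 4.0513
Covariances σ_ij = r_ij · s_i · s_j:
  σ(Q1,Q2) = 0.48 × 1.02 × 0.78 = 0.3819
  σ(Q1,Q3) = 0.41 × 1.02 × 1.55 = 0.6482
  σ(Q2,Q3) = 0.53 × 0.78 × 1.55 = 0.6408
σ²_T = Σσ²ᵢ + 2·Σσ_ij = 4.0513 + 2 × 1.6709 = 7.3931
α = (3/2)·(1 − 4.0513/7.3931) = 0.678

coefficient alpha = 0.678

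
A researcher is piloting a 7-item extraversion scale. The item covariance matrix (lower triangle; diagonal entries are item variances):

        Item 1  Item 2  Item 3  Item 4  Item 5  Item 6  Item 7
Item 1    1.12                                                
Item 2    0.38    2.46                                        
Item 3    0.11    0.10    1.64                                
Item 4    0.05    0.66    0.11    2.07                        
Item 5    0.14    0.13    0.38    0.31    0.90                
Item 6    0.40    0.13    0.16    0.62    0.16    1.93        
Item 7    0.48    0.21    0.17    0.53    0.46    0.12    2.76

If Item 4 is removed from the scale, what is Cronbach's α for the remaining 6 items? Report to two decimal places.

α = 0.47

Remaining items: Item 1, Item 2, Item 3, Item 5, Item 6, Item 7 (k = 6).
Σσᵢ² = 1.12 + 2.46 + 1.64 + 0.90 + 1.93 + 2.76 = 10.81
total variance = 10.81 + 2 × 3.53 = 17.87
α (item deleted) = (6/5)·(1 − 10.81/17.87) = 0.47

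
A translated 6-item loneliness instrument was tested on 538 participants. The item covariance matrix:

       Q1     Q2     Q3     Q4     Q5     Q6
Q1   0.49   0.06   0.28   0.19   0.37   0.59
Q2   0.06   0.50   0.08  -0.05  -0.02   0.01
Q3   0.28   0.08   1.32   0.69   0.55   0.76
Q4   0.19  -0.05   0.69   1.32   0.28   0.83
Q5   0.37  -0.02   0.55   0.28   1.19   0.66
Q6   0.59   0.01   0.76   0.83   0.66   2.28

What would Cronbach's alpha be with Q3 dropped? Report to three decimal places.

Remaining items: Q1, Q2, Q4, Q5, Q6 (k = 5).
Σσ²ᵢ = 0.49 + 0.50 + 1.32 + 1.19 + 2.28 = 5.78
σ²_T = 5.78 + 2 × 2.92 = 11.62
α (item deleted) = (5/4)·(1 − 5.78/11.62) = 0.628

Cronbach's alpha = 0.628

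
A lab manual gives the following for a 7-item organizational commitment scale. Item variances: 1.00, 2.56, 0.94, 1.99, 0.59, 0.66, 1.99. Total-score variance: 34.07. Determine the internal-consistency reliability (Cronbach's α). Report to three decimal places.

α = 0.833

ΣVar(i) = 1.00 + 2.56 + 0.94 + 1.99 + 0.59 + 0.66 + 1.99 = 9.73
α = (k/(k−1))·(1 − ΣVar(i)/σ²_T) = (7/6)·(1 − 9.73/34.07) = 0.833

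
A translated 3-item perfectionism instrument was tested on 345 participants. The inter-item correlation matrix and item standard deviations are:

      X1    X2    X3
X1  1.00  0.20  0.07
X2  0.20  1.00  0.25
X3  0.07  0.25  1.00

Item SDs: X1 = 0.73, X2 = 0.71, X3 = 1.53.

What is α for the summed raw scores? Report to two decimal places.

α = 0.32

Σσ²ᵢ = 0.73² + 0.71² + 1.53² = 3.3779
Covariances σ_ij = r_ij · s_i · s_j:
  σ(X1,X2) = 0.20 × 0.73 × 0.71 = 0.1037
  σ(X1,X3) = 0.07 × 0.73 × 1.53 = 0.0782
  σ(X2,X3) = 0.25 × 0.71 × 1.53 = 0.2716
σ²_T = Σσ²ᵢ + 2·Σσ_ij = 3.3779 + 2 × 0.4535 = 4.2849
α = (3/2)·(1 − 3.3779/4.2849) = 0.32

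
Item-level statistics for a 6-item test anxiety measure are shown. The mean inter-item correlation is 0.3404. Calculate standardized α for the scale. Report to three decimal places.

Standardized α = k·r̄ / (1 + (k−1)·r̄) = 6 × 0.3404 / (1 + 5 × 0.3404)
  = 2.0424 / 2.7020 = 0.756

standardized α = 0.756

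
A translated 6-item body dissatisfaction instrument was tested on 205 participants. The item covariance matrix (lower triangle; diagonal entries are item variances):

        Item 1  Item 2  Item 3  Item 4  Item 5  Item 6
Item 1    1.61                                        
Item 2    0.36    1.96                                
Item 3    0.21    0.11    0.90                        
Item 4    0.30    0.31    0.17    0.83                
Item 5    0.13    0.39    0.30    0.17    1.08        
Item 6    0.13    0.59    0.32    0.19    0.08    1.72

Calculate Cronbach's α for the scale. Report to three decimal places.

Cronbach's α = 0.578

Σσ²ᵢ = 1.61 + 1.96 + 0.90 + 0.83 + 1.08 + 1.72 = 8.10
Σ_{i<j} σ_ij = 3.76
total variance = 8.10 + 2 × 3.76 = 15.62
α = (k/(k−1))·(1 − Σσ²ᵢ/total variance) = (6/5)·(1 − 8.10/15.62) = 0.578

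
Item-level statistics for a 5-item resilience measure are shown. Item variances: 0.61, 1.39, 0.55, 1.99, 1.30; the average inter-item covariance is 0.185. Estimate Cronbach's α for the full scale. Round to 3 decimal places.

ΣVar(i) = 0.61 + 1.39 + 0.55 + 1.99 + 1.30 = 5.84
Sum of the 10 distinct covariances = 10 × 0.185 = 1.850
σ²_total = ΣVar(i) + 2·Σcov = 5.84 + 2 × 1.850 = 9.540
α = (5/4)·(1 − 5.84/9.540) = 0.485

α = 0.485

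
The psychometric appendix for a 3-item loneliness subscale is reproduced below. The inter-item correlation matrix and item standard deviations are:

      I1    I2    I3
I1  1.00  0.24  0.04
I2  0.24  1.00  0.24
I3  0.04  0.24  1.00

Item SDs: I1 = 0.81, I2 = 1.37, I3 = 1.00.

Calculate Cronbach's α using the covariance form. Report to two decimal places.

Cronbach's α = 0.39

Σσ²ᵢ = 0.81² + 1.37² + 1.00² = 3.5330
Covariances σ_ij = r_ij · s_i · s_j:
  σ(I1,I2) = 0.24 × 0.81 × 1.37 = 0.2663
  σ(I1,I3) = 0.04 × 0.81 × 1.00 = 0.0324
  σ(I2,I3) = 0.24 × 1.37 × 1.00 = 0.3288
σ²_T = Σσ²ᵢ + 2·Σσ_ij = 3.5330 + 2 × 0.6275 = 4.7880
α = (3/2)·(1 − 3.5330/4.7880) = 0.39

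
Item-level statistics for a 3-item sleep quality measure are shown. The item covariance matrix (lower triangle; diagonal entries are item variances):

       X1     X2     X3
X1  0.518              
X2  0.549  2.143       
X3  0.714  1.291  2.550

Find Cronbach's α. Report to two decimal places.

Cronbach's α = 0.74

Σσᵢ² = 0.518 + 2.143 + 2.550 = 5.211
Sum of the distinct covariances = 2.554
σ²_T = 5.211 + 2 × 2.554 = 10.319
α = (k/(k−1))·(1 − Σσᵢ²/σ²_T) = (3/2)·(1 − 5.211/10.319) = 0.74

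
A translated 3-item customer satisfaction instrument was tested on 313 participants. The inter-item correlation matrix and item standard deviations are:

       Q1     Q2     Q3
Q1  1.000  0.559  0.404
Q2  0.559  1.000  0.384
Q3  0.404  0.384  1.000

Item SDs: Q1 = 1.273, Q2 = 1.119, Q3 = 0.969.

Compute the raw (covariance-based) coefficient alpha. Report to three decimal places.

Σσ²ᵢ = 1.273² + 1.119² + 0.969² = 3.8117
Covariances σ_ij = r_ij · s_i · s_j:
  σ(Q1,Q2) = 0.559 × 1.273 × 1.119 = 0.7963
  σ(Q1,Q3) = 0.404 × 1.273 × 0.969 = 0.4983
  σ(Q2,Q3) = 0.384 × 1.119 × 0.969 = 0.4164
σ²_T = Σσ²ᵢ + 2·Σσ_ij = 3.8117 + 2 × 1.7110 = 7.2337
α = (3/2)·(1 − 3.8117/7.2337) = 0.710

coefficient alpha = 0.710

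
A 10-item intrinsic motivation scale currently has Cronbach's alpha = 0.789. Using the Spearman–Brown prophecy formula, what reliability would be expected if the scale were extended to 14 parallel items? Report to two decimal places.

predicted reliability = 0.84

Length factor m = 14/10 = 1.4000
α' = m·α / (1 + (m−1)·α)
   = 14/10 × 0.789 / (1 + (14/10 − 1) × 0.789)
   = 1.1046 / 1.3156 = 0.84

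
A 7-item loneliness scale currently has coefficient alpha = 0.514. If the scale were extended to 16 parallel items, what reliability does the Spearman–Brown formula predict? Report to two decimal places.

predicted reliability = 0.71

Length factor m = 16/7 = 2.2857
α' = m·α / (1 + (m−1)·α)
   = 16/7 × 0.514 / (1 + (16/7 − 1) × 0.514)
   = 1.1749 / 1.6609 = 0.71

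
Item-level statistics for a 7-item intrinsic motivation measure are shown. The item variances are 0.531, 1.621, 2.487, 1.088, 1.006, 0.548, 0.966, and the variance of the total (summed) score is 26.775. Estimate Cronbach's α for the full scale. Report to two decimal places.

α = 0.81

sum of item variances = 0.531 + 1.621 + 2.487 + 1.088 + 1.006 + 0.548 + 0.966 = 8.247
α = (k/(k−1))·(1 − sum of item variances/σ²_total) = (7/6)·(1 − 8.247/26.775) = 0.81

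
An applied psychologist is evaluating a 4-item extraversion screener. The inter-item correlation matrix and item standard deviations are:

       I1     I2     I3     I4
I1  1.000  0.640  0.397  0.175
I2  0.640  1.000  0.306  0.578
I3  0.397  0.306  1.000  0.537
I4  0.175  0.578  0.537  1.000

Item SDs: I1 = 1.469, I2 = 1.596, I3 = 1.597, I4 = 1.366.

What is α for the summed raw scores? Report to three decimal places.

Σσ²ᵢ = 1.469² + 1.596² + 1.597² + 1.366² = 9.1215
Covariances σ_ij = r_ij · s_i · s_j:
  σ(I1,I2) = 0.640 × 1.469 × 1.596 = 1.5005
  σ(I1,I3) = 0.397 × 1.469 × 1.597 = 0.9314
  σ(I1,I4) = 0.175 × 1.469 × 1.366 = 0.3512
  σ(I2,I3) = 0.306 × 1.596 × 1.597 = 0.7799
  σ(I2,I4) = 0.578 × 1.596 × 1.366 = 1.2601
  σ(I3,I4) = 0.537 × 1.597 × 1.366 = 1.1715
σ²_T = Σσ²ᵢ + 2·Σσ_ij = 9.1215 + 2 × 5.9946 = 21.1107
α = (4/3)·(1 − 9.1215/21.1107) = 0.757

α = 0.757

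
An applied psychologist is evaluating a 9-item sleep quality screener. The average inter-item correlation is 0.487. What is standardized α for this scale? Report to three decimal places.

Standardized α = k·r̄ / (1 + (k−1)·r̄) = 9 × 0.487 / (1 + 8 × 0.487)
  = 4.3830 / 4.8960 = 0.895

standardized α = 0.895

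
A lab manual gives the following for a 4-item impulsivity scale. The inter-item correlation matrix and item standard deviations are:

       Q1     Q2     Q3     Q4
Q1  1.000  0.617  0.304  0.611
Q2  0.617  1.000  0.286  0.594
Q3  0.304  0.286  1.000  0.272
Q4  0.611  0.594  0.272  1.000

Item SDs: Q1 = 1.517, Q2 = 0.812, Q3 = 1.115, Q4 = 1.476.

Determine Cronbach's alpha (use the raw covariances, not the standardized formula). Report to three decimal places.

α = 0.747

Σσ²ᵢ = 1.517² + 0.812² + 1.115² + 1.476² = 6.3824
Covariances σ_ij = r_ij · s_i · s_j:
  σ(Q1,Q2) = 0.617 × 1.517 × 0.812 = 0.7600
  σ(Q1,Q3) = 0.304 × 1.517 × 1.115 = 0.5142
  σ(Q1,Q4) = 0.611 × 1.517 × 1.476 = 1.3681
  σ(Q2,Q3) = 0.286 × 0.812 × 1.115 = 0.2589
  σ(Q2,Q4) = 0.594 × 0.812 × 1.476 = 0.7119
  σ(Q3,Q4) = 0.272 × 1.115 × 1.476 = 0.4476
σ²_T = Σσ²ᵢ + 2·Σσ_ij = 6.3824 + 2 × 4.0607 = 14.5038
α = (4/3)·(1 − 6.3824/14.5038) = 0.747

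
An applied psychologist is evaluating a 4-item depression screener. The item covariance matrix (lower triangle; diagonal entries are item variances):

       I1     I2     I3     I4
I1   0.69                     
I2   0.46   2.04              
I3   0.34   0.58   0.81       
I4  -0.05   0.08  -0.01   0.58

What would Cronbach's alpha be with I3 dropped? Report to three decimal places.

α = 0.343

Remaining items: I1, I2, I4 (k = 3).
ΣVar(i) = 0.69 + 2.04 + 0.58 = 3.31
σ²_T = 3.31 + 2 × 0.49 = 4.29
α (item deleted) = (3/2)·(1 − 3.31/4.29) = 0.343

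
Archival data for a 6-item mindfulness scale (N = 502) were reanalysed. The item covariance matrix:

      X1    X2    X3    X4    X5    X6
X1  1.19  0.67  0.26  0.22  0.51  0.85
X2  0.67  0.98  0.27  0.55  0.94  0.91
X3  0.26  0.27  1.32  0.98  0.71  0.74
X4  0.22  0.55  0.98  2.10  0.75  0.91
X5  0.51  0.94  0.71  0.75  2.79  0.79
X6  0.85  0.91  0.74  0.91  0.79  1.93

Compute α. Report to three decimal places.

Σσᵢ² = 1.19 + 0.98 + 1.32 + 2.10 + 2.79 + 1.93 = 10.31
Σ_{i<j} σ_ij = 10.06
σ²_total = 10.31 + 2 × 10.06 = 30.43
α = (k/(k−1))·(1 − Σσᵢ²/σ²_total) = (6/5)·(1 − 10.31/30.43) = 0.793

α = 0.793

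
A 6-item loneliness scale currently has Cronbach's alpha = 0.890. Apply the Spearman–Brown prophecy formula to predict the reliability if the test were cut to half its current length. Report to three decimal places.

Length factor m = 1/2
α' = m·α / (1 − (1−m)·α)
   = 1/2 × 0.890 / (1 − (1 − 1/2) × 0.890)
   = 0.4450 / 0.5550 = 0.802

predicted reliability = 0.802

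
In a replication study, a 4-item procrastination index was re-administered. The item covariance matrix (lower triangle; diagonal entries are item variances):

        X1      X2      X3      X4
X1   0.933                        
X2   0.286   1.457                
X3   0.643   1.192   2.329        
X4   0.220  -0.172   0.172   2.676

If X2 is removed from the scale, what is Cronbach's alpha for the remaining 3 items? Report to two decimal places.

α = 0.39

Remaining items: X1, X3, X4 (k = 3).
ΣVar(i) = 0.933 + 2.329 + 2.676 = 5.938
σ²_T = 5.938 + 2 × 1.035 = 8.008
α (item deleted) = (3/2)·(1 − 5.938/8.008) = 0.39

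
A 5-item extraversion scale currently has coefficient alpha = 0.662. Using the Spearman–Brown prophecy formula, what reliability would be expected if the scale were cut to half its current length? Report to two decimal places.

predicted reliability = 0.49

Length factor m = 1/2
α' = m·α / (1 − (1−m)·α)
   = 1/2 × 0.662 / (1 − (1 − 1/2) × 0.662)
   = 0.3310 / 0.6690 = 0.49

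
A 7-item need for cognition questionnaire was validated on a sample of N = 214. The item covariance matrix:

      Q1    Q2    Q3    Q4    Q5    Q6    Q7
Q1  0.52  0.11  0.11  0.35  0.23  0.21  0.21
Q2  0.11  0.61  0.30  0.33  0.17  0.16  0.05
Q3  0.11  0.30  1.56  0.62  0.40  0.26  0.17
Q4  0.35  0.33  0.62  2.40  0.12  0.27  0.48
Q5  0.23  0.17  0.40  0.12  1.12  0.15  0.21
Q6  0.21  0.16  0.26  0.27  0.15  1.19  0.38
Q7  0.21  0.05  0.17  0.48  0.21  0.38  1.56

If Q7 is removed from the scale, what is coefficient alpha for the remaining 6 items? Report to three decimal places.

α = 0.607

Remaining items: Q1, Q2, Q3, Q4, Q5, Q6 (k = 6).
ΣVar(i) = 0.52 + 0.61 + 1.56 + 2.40 + 1.12 + 1.19 = 7.40
Var(T) = 7.40 + 2 × 3.79 = 14.98
α (item deleted) = (6/5)·(1 − 7.40/14.98) = 0.607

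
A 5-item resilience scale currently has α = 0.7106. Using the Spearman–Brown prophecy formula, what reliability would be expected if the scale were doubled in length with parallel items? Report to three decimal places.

predicted reliability = 0.831

Length factor m = 2
α' = m·α / (1 + (m−1)·α)
   = 2 × 0.7106 / (1 + (2 − 1) × 0.7106)
   = 1.4212 / 1.7106 = 0.831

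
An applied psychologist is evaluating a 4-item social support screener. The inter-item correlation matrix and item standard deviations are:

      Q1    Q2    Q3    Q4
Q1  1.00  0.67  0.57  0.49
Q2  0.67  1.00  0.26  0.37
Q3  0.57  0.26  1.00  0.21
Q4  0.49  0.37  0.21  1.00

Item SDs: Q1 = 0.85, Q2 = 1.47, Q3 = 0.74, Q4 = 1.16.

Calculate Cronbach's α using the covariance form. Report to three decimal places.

Σσ²ᵢ = 0.85² + 1.47² + 0.74² + 1.16² = 4.7766
Covariances σ_ij = r_ij · s_i · s_j:
  σ(Q1,Q2) = 0.67 × 0.85 × 1.47 = 0.8372
  σ(Q1,Q3) = 0.57 × 0.85 × 0.74 = 0.3585
  σ(Q1,Q4) = 0.49 × 0.85 × 1.16 = 0.4831
  σ(Q2,Q3) = 0.26 × 1.47 × 0.74 = 0.2828
  σ(Q2,Q4) = 0.37 × 1.47 × 1.16 = 0.6309
  σ(Q3,Q4) = 0.21 × 0.74 × 1.16 = 0.1803
σ²_T = Σσ²ᵢ + 2·Σσ_ij = 4.7766 + 2 × 2.7728 = 10.3222
α = (4/3)·(1 − 4.7766/10.3222) = 0.716

Cronbach's α = 0.716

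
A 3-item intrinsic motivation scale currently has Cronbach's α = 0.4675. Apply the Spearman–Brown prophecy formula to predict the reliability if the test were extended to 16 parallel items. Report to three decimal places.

predicted reliability = 0.824

Length factor m = 16/3 = 5.3333
α' = m·α / (1 + (m−1)·α)
   = 16/3 × 0.4675 / (1 + (16/3 − 1) × 0.4675)
   = 2.4933 / 3.0258 = 0.824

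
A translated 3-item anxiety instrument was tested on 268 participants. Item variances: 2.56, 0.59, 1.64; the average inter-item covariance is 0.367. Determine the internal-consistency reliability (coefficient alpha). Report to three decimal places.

α = 0.472

ΣVar(i) = 2.56 + 0.59 + 1.64 = 4.79
Sum of the 3 distinct covariances = 3 × 0.367 = 1.101
total variance = ΣVar(i) + 2·Σcov = 4.79 + 2 × 1.101 = 6.992
α = (3/2)·(1 − 4.79/6.992) = 0.472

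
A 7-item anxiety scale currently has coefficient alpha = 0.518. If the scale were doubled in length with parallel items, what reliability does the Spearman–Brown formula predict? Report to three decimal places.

predicted reliability = 0.682

Length factor m = 2
α' = m·α / (1 + (m−1)·α)
   = 2 × 0.518 / (1 + (2 − 1) × 0.518)
   = 1.0360 / 1.5180 = 0.682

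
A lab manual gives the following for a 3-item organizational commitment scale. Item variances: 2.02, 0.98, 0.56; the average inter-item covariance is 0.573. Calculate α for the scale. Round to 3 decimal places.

ΣVar(i) = 2.02 + 0.98 + 0.56 = 3.56
Sum of the 3 distinct covariances = 3 × 0.573 = 1.719
σ²_T = ΣVar(i) + 2·Σcov = 3.56 + 2 × 1.719 = 6.998
α = (3/2)·(1 − 3.56/6.998) = 0.737

α = 0.737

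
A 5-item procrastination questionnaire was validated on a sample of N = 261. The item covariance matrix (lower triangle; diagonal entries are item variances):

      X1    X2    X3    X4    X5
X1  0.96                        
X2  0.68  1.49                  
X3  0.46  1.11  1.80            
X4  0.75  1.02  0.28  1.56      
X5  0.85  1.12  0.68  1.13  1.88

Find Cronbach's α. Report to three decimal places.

Cronbach's α = 0.847

Σσᵢ² = 0.96 + 1.49 + 1.80 + 1.56 + 1.88 = 7.69
Sum of off-diagonal covariances = 8.08
σ²_total = 7.69 + 2 × 8.08 = 23.85
α = (k/(k−1))·(1 − Σσᵢ²/σ²_total) = (5/4)·(1 − 7.69/23.85) = 0.847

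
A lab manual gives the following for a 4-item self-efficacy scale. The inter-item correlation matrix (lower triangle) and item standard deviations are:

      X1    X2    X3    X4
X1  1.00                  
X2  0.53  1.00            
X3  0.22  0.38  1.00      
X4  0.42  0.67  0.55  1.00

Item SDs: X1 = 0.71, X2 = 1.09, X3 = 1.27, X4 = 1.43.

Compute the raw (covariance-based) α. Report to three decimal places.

Σσ²ᵢ = 0.71² + 1.09² + 1.27² + 1.43² = 5.3500
Covariances σ_ij = r_ij · s_i · s_j:
  σ(X1,X2) = 0.53 × 0.71 × 1.09 = 0.4102
  σ(X1,X3) = 0.22 × 0.71 × 1.27 = 0.1984
  σ(X1,X4) = 0.42 × 0.71 × 1.43 = 0.4264
  σ(X2,X3) = 0.38 × 1.09 × 1.27 = 0.5260
  σ(X2,X4) = 0.67 × 1.09 × 1.43 = 1.0443
  σ(X3,X4) = 0.55 × 1.27 × 1.43 = 0.9989
σ²_T = Σσ²ᵢ + 2·Σσ_ij = 5.3500 + 2 × 3.6042 = 12.5584
α = (4/3)·(1 − 5.3500/12.5584) = 0.765

α = 0.765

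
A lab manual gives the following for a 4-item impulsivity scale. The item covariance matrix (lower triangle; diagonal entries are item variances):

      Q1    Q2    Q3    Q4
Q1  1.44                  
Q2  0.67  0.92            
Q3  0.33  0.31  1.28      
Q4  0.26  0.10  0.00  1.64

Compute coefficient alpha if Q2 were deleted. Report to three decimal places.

Remaining items: Q1, Q3, Q4 (k = 3).
sum of item variances = 1.44 + 1.28 + 1.64 = 4.36
total variance = 4.36 + 2 × 0.59 = 5.54
α (item deleted) = (3/2)·(1 − 4.36/5.54) = 0.319

α = 0.319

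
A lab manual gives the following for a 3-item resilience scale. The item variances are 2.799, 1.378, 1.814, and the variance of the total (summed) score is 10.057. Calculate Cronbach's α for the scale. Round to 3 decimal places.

Σσ²ᵢ = 2.799 + 1.378 + 1.814 = 5.991
α = (k/(k−1))·(1 − Σσ²ᵢ/σ²_T) = (3/2)·(1 − 5.991/10.057) = 0.606

Cronbach's α = 0.606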